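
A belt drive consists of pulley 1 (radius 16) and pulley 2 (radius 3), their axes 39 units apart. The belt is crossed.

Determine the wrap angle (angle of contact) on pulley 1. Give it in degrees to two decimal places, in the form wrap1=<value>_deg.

crossed belt: β = asin((r1+r2)/C) = asin(19/39) = 29.1554°
wrap1 = wrap2 = π + 2β = 238.3107°

wrap1=238.31_deg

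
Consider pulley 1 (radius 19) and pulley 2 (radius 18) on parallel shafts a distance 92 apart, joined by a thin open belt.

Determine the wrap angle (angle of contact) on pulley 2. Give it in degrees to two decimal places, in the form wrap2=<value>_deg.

open belt: β = asin((r2−r1)/C) = asin(-1/92) = -0.6228°
wrap1 = π − 2β = 181.2456°
wrap2 = π + 2β = 178.7544°

wrap2=178.75_deg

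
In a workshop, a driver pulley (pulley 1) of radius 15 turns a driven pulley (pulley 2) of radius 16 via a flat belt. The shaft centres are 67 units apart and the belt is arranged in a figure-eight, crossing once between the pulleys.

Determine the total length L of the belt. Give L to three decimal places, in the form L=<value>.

crossed belt: β = asin((r1+r2)/C) = asin(31/67) = 27.5606°
wrap1 = wrap2 = π + 2β = 235.1212°
tangent length = C·cosβ = 59.3970
L = (r1+r2)·wrap + 2·C·cosβ = 31·4.1036 + 2·59.3970 = 246.0068

L=246.007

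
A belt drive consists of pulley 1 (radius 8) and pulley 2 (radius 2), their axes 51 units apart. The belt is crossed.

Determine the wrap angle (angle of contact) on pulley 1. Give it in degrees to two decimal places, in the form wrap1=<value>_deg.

wrap1=202.62_deg

crossed belt: β = asin((r1+r2)/C) = asin(10/51) = 11.3077°
wrap1 = wrap2 = π + 2β = 202.6155°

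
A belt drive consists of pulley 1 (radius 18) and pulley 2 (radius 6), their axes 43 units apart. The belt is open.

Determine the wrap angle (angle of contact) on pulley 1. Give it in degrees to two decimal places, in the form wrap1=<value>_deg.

wrap1=212.41_deg

open belt: β = asin((r2−r1)/C) = asin(-12/43) = -16.2047°
wrap1 = π − 2β = 212.4094°
wrap2 = π + 2β = 147.5906°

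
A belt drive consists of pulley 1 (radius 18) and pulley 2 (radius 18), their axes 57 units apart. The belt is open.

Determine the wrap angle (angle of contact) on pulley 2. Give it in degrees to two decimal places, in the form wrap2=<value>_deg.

wrap2=180.00_deg

open belt: β = asin((r2−r1)/C) = asin(0/57) = 0.0000°
wrap1 = π − 2β = 180.0000°
wrap2 = π + 2β = 180.0000°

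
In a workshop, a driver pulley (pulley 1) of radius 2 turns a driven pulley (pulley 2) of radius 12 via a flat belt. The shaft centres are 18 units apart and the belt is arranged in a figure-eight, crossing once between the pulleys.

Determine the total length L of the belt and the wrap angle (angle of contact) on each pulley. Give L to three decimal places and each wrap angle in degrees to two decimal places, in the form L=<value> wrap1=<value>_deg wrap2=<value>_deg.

crossed belt: β = asin((r1+r2)/C) = asin(14/18) = 51.0576°
wrap1 = wrap2 = π + 2β = 282.1151°
tangent length = C·cosβ = 11.3137
L = (r1+r2)·wrap + 2·C·cosβ = 14·4.9238 + 2·11.3137 = 91.5611

L=91.561 wrap1=282.12_deg wrap2=282.12_deg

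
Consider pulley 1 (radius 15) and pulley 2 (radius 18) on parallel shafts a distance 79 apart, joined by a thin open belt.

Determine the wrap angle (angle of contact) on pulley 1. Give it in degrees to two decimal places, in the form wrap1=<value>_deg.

wrap1=175.65_deg

open belt: β = asin((r2−r1)/C) = asin(3/79) = 2.1763°
wrap1 = π − 2β = 175.6474°
wrap2 = π + 2β = 184.3526°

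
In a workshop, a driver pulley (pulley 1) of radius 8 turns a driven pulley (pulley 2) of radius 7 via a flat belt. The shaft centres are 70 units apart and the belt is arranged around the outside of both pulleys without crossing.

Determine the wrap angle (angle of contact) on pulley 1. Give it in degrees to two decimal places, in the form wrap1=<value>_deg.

open belt: β = asin((r2−r1)/C) = asin(-1/70) = -0.8185°
wrap1 = π − 2β = 181.6371°
wrap2 = π + 2β = 178.3629°

wrap1=181.64_deg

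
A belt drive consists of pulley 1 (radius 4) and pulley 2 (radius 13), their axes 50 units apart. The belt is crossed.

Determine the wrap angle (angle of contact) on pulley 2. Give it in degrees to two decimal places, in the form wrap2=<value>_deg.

crossed belt: β = asin((r1+r2)/C) = asin(17/50) = 19.8769°
wrap1 = wrap2 = π + 2β = 219.7537°

wrap2=219.75_deg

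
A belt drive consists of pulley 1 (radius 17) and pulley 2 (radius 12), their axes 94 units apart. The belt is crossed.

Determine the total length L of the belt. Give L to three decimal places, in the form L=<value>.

crossed belt: β = asin((r1+r2)/C) = asin(29/94) = 17.9695°
wrap1 = wrap2 = π + 2β = 215.9390°
tangent length = C·cosβ = 89.4148
L = (r1+r2)·wrap + 2·C·cosβ = 29·3.7688 + 2·89.4148 = 288.1261

L=288.126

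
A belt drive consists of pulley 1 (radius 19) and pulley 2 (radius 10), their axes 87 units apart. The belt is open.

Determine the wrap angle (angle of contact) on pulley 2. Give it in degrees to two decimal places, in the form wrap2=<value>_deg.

open belt: β = asin((r2−r1)/C) = asin(-9/87) = -5.9378°
wrap1 = π − 2β = 191.8755°
wrap2 = π + 2β = 168.1245°

wrap2=168.12_deg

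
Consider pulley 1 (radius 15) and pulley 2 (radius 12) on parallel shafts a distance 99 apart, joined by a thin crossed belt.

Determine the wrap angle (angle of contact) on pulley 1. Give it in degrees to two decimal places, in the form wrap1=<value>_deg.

wrap1=211.65_deg

crossed belt: β = asin((r1+r2)/C) = asin(27/99) = 15.8266°
wrap1 = wrap2 = π + 2β = 211.6532°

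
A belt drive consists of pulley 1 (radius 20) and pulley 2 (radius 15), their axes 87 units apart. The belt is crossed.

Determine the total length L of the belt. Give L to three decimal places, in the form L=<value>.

crossed belt: β = asin((r1+r2)/C) = asin(35/87) = 23.7220°
wrap1 = wrap2 = π + 2β = 227.4439°
tangent length = C·cosβ = 79.6492
L = (r1+r2)·wrap + 2·C·cosβ = 35·3.9696 + 2·79.6492 = 298.2361

L=298.236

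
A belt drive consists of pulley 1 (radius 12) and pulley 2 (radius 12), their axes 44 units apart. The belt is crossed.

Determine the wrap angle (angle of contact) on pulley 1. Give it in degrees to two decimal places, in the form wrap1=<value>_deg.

crossed belt: β = asin((r1+r2)/C) = asin(24/44) = 33.0557°
wrap1 = wrap2 = π + 2β = 246.1115°

wrap1=246.11_deg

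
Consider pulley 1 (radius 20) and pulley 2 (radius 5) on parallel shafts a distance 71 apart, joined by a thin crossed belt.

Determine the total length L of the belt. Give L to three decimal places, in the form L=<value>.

L=229.437

crossed belt: β = asin((r1+r2)/C) = asin(25/71) = 20.6166°
wrap1 = wrap2 = π + 2β = 221.2332°
tangent length = C·cosβ = 66.4530
L = (r1+r2)·wrap + 2·C·cosβ = 25·3.8612 + 2·66.4530 = 229.4372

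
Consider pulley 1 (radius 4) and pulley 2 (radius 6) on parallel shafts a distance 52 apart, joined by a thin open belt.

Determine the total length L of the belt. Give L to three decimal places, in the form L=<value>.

open belt: β = asin((r2−r1)/C) = asin(2/52) = 2.2042°
wrap1 = π − 2β = 175.5915°
wrap2 = π + 2β = 184.4085°
tangent length = C·cosβ = 51.9615
L = r1·wrap1 + r2·wrap2 + 2·C·cosβ = 4·3.0647 + 6·3.2185 + 2·51.9615 = 135.4929

L=135.493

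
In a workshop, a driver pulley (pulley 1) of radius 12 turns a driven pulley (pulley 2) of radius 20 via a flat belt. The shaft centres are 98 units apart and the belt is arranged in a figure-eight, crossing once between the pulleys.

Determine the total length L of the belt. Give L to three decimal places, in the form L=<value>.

crossed belt: β = asin((r1+r2)/C) = asin(32/98) = 19.0583°
wrap1 = wrap2 = π + 2β = 218.1167°
tangent length = C·cosβ = 92.6283
L = (r1+r2)·wrap + 2·C·cosβ = 32·3.8069 + 2·92.6283 = 307.0759

L=307.076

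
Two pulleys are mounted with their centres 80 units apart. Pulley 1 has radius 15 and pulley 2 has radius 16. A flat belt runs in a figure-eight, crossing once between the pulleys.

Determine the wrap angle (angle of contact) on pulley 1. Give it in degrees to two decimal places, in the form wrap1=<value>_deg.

crossed belt: β = asin((r1+r2)/C) = asin(31/80) = 22.7990°
wrap1 = wrap2 = π + 2β = 225.5981°

wrap1=225.60_deg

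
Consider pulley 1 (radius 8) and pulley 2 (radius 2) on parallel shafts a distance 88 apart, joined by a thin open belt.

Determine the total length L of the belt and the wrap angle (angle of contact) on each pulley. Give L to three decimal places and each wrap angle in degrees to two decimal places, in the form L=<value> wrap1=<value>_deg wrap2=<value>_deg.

L=207.825 wrap1=187.82_deg wrap2=172.18_deg

open belt: β = asin((r2−r1)/C) = asin(-6/88) = -3.9096°
wrap1 = π − 2β = 187.8191°
wrap2 = π + 2β = 172.1809°
tangent length = C·cosβ = 87.7952
L = r1·wrap1 + r2·wrap2 + 2·C·cosβ = 8·3.2781 + 2·3.0051 + 2·87.7952 = 207.8252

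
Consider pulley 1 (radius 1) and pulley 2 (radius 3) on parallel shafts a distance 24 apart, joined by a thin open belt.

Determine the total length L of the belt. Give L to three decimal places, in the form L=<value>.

L=60.733

open belt: β = asin((r2−r1)/C) = asin(2/24) = 4.7802°
wrap1 = π − 2β = 170.4396°
wrap2 = π + 2β = 189.5604°
tangent length = C·cosβ = 23.9165
L = r1·wrap1 + r2·wrap2 + 2·C·cosβ = 1·2.9747 + 3·3.3085 + 2·23.9165 = 60.7331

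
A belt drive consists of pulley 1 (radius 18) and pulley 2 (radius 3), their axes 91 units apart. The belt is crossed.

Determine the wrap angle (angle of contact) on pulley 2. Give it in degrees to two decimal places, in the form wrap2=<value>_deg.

wrap2=206.68_deg

crossed belt: β = asin((r1+r2)/C) = asin(21/91) = 13.3424°
wrap1 = wrap2 = π + 2β = 206.6847°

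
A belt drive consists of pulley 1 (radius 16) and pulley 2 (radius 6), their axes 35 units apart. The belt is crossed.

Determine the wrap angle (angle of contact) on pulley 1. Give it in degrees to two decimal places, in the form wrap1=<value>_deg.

crossed belt: β = asin((r1+r2)/C) = asin(22/35) = 38.9448°
wrap1 = wrap2 = π + 2β = 257.8896°

wrap1=257.89_deg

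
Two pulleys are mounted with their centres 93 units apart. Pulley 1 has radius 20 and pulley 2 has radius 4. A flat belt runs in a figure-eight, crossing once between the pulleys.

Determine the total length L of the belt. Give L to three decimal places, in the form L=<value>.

crossed belt: β = asin((r1+r2)/C) = asin(24/93) = 14.9552°
wrap1 = wrap2 = π + 2β = 209.9105°
tangent length = C·cosβ = 89.8499
L = (r1+r2)·wrap + 2·C·cosβ = 24·3.6636 + 2·89.8499 = 267.6269

L=267.627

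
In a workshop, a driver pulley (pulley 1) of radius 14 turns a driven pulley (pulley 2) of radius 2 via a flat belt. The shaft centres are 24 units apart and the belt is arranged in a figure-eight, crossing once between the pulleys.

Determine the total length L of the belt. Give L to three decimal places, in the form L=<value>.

L=109.394

crossed belt: β = asin((r1+r2)/C) = asin(16/24) = 41.8103°
wrap1 = wrap2 = π + 2β = 263.6206°
tangent length = C·cosβ = 17.8885
L = (r1+r2)·wrap + 2·C·cosβ = 16·4.6010 + 2·17.8885 = 109.3939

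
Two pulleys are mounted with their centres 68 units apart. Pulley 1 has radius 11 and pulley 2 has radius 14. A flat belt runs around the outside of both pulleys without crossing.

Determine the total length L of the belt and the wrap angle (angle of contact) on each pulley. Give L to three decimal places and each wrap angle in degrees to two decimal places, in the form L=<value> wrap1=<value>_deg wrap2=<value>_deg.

L=214.672 wrap1=174.94_deg wrap2=185.06_deg

open belt: β = asin((r2−r1)/C) = asin(3/68) = 2.5286°
wrap1 = π − 2β = 174.9428°
wrap2 = π + 2β = 185.0572°
tangent length = C·cosβ = 67.9338
L = r1·wrap1 + r2·wrap2 + 2·C·cosβ = 11·3.0533 + 14·3.2299 + 2·67.9338 = 214.6722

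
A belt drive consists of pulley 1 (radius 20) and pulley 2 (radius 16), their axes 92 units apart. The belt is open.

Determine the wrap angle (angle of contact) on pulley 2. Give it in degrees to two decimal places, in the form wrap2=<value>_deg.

open belt: β = asin((r2−r1)/C) = asin(-4/92) = -2.4919°
wrap1 = π − 2β = 184.9838°
wrap2 = π + 2β = 175.0162°

wrap2=175.02_deg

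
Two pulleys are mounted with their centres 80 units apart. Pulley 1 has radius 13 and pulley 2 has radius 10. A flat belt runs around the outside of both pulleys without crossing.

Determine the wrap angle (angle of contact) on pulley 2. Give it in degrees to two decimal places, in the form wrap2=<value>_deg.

open belt: β = asin((r2−r1)/C) = asin(-3/80) = -2.1491°
wrap1 = π − 2β = 184.2982°
wrap2 = π + 2β = 175.7018°

wrap2=175.70_deg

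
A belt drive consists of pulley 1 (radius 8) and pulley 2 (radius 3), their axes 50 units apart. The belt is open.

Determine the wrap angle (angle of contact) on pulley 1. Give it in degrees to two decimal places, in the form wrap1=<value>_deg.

open belt: β = asin((r2−r1)/C) = asin(-5/50) = -5.7392°
wrap1 = π − 2β = 191.4783°
wrap2 = π + 2β = 168.5217°

wrap1=191.48_deg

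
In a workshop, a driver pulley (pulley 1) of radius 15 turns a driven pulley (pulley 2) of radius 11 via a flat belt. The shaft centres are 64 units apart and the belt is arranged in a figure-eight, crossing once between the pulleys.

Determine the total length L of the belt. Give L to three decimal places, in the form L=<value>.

crossed belt: β = asin((r1+r2)/C) = asin(26/64) = 23.9695°
wrap1 = wrap2 = π + 2β = 227.9390°
tangent length = C·cosβ = 58.4808
L = (r1+r2)·wrap + 2·C·cosβ = 26·3.9783 + 2·58.4808 = 220.3970

L=220.397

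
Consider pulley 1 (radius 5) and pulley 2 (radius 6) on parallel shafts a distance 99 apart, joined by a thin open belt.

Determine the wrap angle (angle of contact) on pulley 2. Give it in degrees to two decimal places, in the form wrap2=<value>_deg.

wrap2=181.16_deg

open belt: β = asin((r2−r1)/C) = asin(1/99) = 0.5788°
wrap1 = π − 2β = 178.8425°
wrap2 = π + 2β = 181.1575°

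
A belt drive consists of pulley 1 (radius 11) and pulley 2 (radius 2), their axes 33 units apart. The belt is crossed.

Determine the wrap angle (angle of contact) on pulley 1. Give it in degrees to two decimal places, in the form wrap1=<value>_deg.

crossed belt: β = asin((r1+r2)/C) = asin(13/33) = 23.1998°
wrap1 = wrap2 = π + 2β = 226.3997°

wrap1=226.40_deg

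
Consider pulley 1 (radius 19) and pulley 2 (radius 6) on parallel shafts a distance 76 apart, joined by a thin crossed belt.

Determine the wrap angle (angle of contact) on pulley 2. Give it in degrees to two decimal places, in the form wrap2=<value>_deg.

wrap2=218.41_deg

crossed belt: β = asin((r1+r2)/C) = asin(25/76) = 19.2049°
wrap1 = wrap2 = π + 2β = 218.4098°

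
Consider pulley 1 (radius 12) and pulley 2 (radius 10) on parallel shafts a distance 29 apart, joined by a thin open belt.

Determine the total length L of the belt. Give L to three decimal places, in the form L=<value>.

L=127.253

open belt: β = asin((r2−r1)/C) = asin(-2/29) = -3.9546°
wrap1 = π − 2β = 187.9091°
wrap2 = π + 2β = 172.0909°
tangent length = C·cosβ = 28.9310
L = r1·wrap1 + r2·wrap2 + 2·C·cosβ = 12·3.2796 + 10·3.0036 + 2·28.9310 = 127.2530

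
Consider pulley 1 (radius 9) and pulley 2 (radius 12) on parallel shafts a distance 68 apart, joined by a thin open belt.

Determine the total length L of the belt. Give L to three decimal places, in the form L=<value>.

open belt: β = asin((r2−r1)/C) = asin(3/68) = 2.5286°
wrap1 = π − 2β = 174.9428°
wrap2 = π + 2β = 185.0572°
tangent length = C·cosβ = 67.9338
L = r1·wrap1 + r2·wrap2 + 2·C·cosβ = 9·3.0533 + 12·3.2299 + 2·67.9338 = 202.1058

L=202.106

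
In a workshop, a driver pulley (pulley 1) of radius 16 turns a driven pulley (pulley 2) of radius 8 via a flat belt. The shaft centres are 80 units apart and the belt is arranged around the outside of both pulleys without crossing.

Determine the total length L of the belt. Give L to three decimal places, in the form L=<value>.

L=236.199

open belt: β = asin((r2−r1)/C) = asin(-8/80) = -5.7392°
wrap1 = π − 2β = 191.4783°
wrap2 = π + 2β = 168.5217°
tangent length = C·cosβ = 79.5990
L = r1·wrap1 + r2·wrap2 + 2·C·cosβ = 16·3.3419 + 8·2.9413 + 2·79.5990 = 236.1989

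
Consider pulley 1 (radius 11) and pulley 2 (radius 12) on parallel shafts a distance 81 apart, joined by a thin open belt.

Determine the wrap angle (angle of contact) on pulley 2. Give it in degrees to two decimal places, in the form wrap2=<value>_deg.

open belt: β = asin((r2−r1)/C) = asin(1/81) = 0.7074°
wrap1 = π − 2β = 178.5853°
wrap2 = π + 2β = 181.4147°

wrap2=181.41_deg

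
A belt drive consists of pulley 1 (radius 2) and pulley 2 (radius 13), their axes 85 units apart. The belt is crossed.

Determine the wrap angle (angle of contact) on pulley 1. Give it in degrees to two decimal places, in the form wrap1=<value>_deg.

wrap1=200.33_deg

crossed belt: β = asin((r1+r2)/C) = asin(15/85) = 10.1642°
wrap1 = wrap2 = π + 2β = 200.3285°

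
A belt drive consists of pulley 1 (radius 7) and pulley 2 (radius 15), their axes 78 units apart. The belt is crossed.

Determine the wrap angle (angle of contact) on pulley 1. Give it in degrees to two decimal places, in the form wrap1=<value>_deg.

wrap1=212.77_deg

crossed belt: β = asin((r1+r2)/C) = asin(22/78) = 16.3827°
wrap1 = wrap2 = π + 2β = 212.7653°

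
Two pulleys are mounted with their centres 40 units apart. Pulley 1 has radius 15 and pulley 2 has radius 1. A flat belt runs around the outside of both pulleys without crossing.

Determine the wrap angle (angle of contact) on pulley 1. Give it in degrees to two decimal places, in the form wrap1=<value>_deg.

wrap1=220.97_deg

open belt: β = asin((r2−r1)/C) = asin(-14/40) = -20.4873°
wrap1 = π − 2β = 220.9746°
wrap2 = π + 2β = 139.0254°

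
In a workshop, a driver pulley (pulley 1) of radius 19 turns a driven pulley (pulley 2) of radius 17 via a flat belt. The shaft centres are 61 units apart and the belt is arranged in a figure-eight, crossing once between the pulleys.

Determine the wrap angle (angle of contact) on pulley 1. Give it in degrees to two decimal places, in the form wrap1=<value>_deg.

wrap1=252.34_deg

crossed belt: β = asin((r1+r2)/C) = asin(36/61) = 36.1686°
wrap1 = wrap2 = π + 2β = 252.3373°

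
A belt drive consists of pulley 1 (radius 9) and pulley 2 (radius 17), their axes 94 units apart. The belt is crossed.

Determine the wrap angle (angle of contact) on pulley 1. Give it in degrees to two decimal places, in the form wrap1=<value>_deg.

crossed belt: β = asin((r1+r2)/C) = asin(26/94) = 16.0571°
wrap1 = wrap2 = π + 2β = 212.1143°

wrap1=212.11_deg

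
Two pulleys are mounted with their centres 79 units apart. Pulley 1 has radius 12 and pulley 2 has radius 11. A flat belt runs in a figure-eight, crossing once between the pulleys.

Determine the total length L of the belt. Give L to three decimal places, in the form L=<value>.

L=237.001

crossed belt: β = asin((r1+r2)/C) = asin(23/79) = 16.9262°
wrap1 = wrap2 = π + 2β = 213.8523°
tangent length = C·cosβ = 75.5778
L = (r1+r2)·wrap + 2·C·cosβ = 23·3.7324 + 2·75.5778 = 237.0014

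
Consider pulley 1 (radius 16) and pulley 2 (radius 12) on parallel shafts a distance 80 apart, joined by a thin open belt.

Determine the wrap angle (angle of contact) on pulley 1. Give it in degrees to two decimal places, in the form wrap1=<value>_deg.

open belt: β = asin((r2−r1)/C) = asin(-4/80) = -2.8660°
wrap1 = π − 2β = 185.7320°
wrap2 = π + 2β = 174.2680°

wrap1=185.73_deg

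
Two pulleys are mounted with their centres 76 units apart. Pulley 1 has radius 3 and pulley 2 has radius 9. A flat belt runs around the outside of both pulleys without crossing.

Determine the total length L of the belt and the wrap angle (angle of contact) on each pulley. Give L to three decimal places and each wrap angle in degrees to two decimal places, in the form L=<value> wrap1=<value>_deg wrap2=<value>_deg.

open belt: β = asin((r2−r1)/C) = asin(6/76) = 4.5281°
wrap1 = π − 2β = 170.9439°
wrap2 = π + 2β = 189.0561°
tangent length = C·cosβ = 75.7628
L = r1·wrap1 + r2·wrap2 + 2·C·cosβ = 3·2.9835 + 9·3.2997 + 2·75.7628 = 190.1730

L=190.173 wrap1=170.94_deg wrap2=189.06_deg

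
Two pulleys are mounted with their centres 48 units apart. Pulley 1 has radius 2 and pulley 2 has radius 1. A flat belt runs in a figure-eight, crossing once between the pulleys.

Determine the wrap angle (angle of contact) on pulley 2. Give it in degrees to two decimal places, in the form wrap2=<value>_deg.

crossed belt: β = asin((r1+r2)/C) = asin(3/48) = 3.5833°
wrap1 = wrap2 = π + 2β = 187.1666°

wrap2=187.17_deg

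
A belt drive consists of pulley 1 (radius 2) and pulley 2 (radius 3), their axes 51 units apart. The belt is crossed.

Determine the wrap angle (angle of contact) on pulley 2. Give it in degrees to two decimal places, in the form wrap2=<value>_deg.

crossed belt: β = asin((r1+r2)/C) = asin(5/51) = 5.6263°
wrap1 = wrap2 = π + 2β = 191.2525°

wrap2=191.25_deg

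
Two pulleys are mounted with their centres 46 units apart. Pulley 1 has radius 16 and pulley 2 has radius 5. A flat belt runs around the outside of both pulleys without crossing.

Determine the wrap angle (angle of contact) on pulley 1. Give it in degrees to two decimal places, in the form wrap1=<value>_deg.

open belt: β = asin((r2−r1)/C) = asin(-11/46) = -13.8352°
wrap1 = π − 2β = 207.6704°
wrap2 = π + 2β = 152.3296°

wrap1=207.67_deg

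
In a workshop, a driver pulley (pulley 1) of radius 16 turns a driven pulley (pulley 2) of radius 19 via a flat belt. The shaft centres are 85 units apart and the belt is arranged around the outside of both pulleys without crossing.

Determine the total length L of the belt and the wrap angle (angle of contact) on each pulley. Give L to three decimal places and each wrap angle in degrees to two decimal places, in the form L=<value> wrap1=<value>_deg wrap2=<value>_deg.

open belt: β = asin((r2−r1)/C) = asin(3/85) = 2.0226°
wrap1 = π − 2β = 175.9548°
wrap2 = π + 2β = 184.0452°
tangent length = C·cosβ = 84.9470
L = r1·wrap1 + r2·wrap2 + 2·C·cosβ = 16·3.0710 + 19·3.2122 + 2·84.9470 = 280.0616

L=280.062 wrap1=175.95_deg wrap2=184.05_deg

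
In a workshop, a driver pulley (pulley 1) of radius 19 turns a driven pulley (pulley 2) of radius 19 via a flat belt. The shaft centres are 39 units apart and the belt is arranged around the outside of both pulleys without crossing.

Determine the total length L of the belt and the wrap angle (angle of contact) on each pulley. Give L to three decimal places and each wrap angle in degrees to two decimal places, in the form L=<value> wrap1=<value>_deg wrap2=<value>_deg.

L=197.381 wrap1=180.00_deg wrap2=180.00_deg

open belt: β = asin((r2−r1)/C) = asin(0/39) = 0.0000°
wrap1 = π − 2β = 180.0000°
wrap2 = π + 2β = 180.0000°
tangent length = C·cosβ = 39.0000
L = r1·wrap1 + r2·wrap2 + 2·C·cosβ = 19·3.1416 + 19·3.1416 + 2·39.0000 = 197.3805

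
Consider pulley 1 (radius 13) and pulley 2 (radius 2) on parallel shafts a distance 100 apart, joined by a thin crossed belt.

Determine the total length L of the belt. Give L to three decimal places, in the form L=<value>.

L=249.378

crossed belt: β = asin((r1+r2)/C) = asin(15/100) = 8.6269°
wrap1 = wrap2 = π + 2β = 197.2539°
tangent length = C·cosβ = 98.8686
L = (r1+r2)·wrap + 2·C·cosβ = 15·3.4427 + 2·98.8686 = 249.3781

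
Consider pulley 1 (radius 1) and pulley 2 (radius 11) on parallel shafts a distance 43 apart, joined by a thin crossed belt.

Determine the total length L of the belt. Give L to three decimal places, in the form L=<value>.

L=127.070

crossed belt: β = asin((r1+r2)/C) = asin(12/43) = 16.2047°
wrap1 = wrap2 = π + 2β = 212.4094°
tangent length = C·cosβ = 41.2916
L = (r1+r2)·wrap + 2·C·cosβ = 12·3.7072 + 2·41.2916 = 127.0702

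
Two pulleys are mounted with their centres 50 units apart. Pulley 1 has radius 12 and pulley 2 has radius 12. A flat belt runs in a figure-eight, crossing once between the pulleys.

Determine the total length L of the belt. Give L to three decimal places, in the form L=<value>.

crossed belt: β = asin((r1+r2)/C) = asin(24/50) = 28.6854°
wrap1 = wrap2 = π + 2β = 237.3708°
tangent length = C·cosβ = 43.8634
L = (r1+r2)·wrap + 2·C·cosβ = 24·4.1429 + 2·43.8634 = 187.1565

L=187.156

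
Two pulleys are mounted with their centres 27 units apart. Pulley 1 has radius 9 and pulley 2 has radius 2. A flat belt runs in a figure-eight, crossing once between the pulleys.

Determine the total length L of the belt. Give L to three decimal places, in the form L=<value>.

crossed belt: β = asin((r1+r2)/C) = asin(11/27) = 24.0421°
wrap1 = wrap2 = π + 2β = 228.0842°
tangent length = C·cosβ = 24.6577
L = (r1+r2)·wrap + 2·C·cosβ = 11·3.9808 + 2·24.6577 = 93.1043

L=93.104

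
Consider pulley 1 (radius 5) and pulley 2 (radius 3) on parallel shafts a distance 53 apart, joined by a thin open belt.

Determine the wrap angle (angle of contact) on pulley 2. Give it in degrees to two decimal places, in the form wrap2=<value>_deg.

open belt: β = asin((r2−r1)/C) = asin(-2/53) = -2.1626°
wrap1 = π − 2β = 184.3252°
wrap2 = π + 2β = 175.6748°

wrap2=175.67_deg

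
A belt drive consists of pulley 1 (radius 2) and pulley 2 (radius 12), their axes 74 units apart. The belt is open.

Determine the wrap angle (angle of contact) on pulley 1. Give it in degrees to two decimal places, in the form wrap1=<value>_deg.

open belt: β = asin((r2−r1)/C) = asin(10/74) = 7.7664°
wrap1 = π − 2β = 164.4671°
wrap2 = π + 2β = 195.5329°

wrap1=164.47_deg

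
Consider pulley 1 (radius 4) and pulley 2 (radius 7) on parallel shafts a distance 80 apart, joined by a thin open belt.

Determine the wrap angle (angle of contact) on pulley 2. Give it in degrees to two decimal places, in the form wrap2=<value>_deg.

open belt: β = asin((r2−r1)/C) = asin(3/80) = 2.1491°
wrap1 = π − 2β = 175.7018°
wrap2 = π + 2β = 184.2982°

wrap2=184.30_deg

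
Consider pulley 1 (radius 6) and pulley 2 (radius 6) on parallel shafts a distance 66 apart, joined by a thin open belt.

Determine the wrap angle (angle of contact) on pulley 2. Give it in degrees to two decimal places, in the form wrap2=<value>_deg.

wrap2=180.00_deg

open belt: β = asin((r2−r1)/C) = asin(0/66) = 0.0000°
wrap1 = π − 2β = 180.0000°
wrap2 = π + 2β = 180.0000°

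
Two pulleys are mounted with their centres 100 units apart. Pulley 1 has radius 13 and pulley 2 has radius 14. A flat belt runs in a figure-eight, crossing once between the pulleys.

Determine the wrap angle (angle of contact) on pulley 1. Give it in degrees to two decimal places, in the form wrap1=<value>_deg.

wrap1=211.33_deg

crossed belt: β = asin((r1+r2)/C) = asin(27/100) = 15.6643°
wrap1 = wrap2 = π + 2β = 211.3285°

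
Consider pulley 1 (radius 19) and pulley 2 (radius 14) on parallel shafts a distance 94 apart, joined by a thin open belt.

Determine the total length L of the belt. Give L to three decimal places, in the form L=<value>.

open belt: β = asin((r2−r1)/C) = asin(-5/94) = -3.0491°
wrap1 = π − 2β = 186.0982°
wrap2 = π + 2β = 173.9018°
tangent length = C·cosβ = 93.8669
L = r1·wrap1 + r2·wrap2 + 2·C·cosβ = 19·3.2480 + 14·3.0352 + 2·93.8669 = 291.9386

L=291.939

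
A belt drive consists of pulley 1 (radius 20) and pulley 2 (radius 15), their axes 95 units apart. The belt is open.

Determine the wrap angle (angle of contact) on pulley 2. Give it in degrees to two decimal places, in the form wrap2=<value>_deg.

wrap2=173.97_deg

open belt: β = asin((r2−r1)/C) = asin(-5/95) = -3.0170°
wrap1 = π − 2β = 186.0339°
wrap2 = π + 2β = 173.9661°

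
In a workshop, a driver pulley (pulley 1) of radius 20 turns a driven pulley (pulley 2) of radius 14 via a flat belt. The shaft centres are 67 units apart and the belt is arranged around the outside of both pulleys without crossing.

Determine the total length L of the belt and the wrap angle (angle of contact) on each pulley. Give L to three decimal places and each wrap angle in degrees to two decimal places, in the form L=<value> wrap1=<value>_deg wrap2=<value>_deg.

open belt: β = asin((r2−r1)/C) = asin(-6/67) = -5.1378°
wrap1 = π − 2β = 190.2757°
wrap2 = π + 2β = 169.7243°
tangent length = C·cosβ = 66.7308
L = r1·wrap1 + r2·wrap2 + 2·C·cosβ = 20·3.3209 + 14·2.9622 + 2·66.7308 = 241.3518

L=241.352 wrap1=190.28_deg wrap2=169.72_deg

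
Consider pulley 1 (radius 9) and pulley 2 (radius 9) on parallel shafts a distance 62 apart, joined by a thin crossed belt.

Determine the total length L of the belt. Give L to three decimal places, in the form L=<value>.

crossed belt: β = asin((r1+r2)/C) = asin(18/62) = 16.8773°
wrap1 = wrap2 = π + 2β = 213.7545°
tangent length = C·cosβ = 59.3296
L = (r1+r2)·wrap + 2·C·cosβ = 18·3.7307 + 2·59.3296 = 185.8121

L=185.812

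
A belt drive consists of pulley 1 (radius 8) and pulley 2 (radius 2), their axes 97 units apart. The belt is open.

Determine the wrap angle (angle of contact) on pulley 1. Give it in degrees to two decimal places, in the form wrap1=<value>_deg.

wrap1=187.09_deg

open belt: β = asin((r2−r1)/C) = asin(-6/97) = -3.5463°
wrap1 = π − 2β = 187.0927°
wrap2 = π + 2β = 172.9073°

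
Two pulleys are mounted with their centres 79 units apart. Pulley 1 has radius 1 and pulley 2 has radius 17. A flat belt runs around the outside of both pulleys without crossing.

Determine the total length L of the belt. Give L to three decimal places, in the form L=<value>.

L=217.800

open belt: β = asin((r2−r1)/C) = asin(16/79) = 11.6850°
wrap1 = π − 2β = 156.6299°
wrap2 = π + 2β = 203.3701°
tangent length = C·cosβ = 77.3628
L = r1·wrap1 + r2·wrap2 + 2·C·cosβ = 1·2.7337 + 17·3.5495 + 2·77.3628 = 217.8004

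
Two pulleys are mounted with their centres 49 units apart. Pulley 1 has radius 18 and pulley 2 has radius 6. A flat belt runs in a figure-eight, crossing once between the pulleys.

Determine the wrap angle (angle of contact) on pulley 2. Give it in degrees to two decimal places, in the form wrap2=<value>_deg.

wrap2=238.65_deg

crossed belt: β = asin((r1+r2)/C) = asin(24/49) = 29.3272°
wrap1 = wrap2 = π + 2β = 238.6543°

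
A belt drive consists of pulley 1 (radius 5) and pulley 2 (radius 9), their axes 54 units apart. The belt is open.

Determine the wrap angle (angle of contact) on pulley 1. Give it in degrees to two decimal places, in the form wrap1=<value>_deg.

open belt: β = asin((r2−r1)/C) = asin(4/54) = 4.2480°
wrap1 = π − 2β = 171.5040°
wrap2 = π + 2β = 188.4960°

wrap1=171.50_deg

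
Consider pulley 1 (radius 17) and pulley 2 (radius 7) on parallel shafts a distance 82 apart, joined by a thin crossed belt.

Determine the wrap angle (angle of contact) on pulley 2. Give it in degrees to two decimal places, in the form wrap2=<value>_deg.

crossed belt: β = asin((r1+r2)/C) = asin(24/82) = 17.0186°
wrap1 = wrap2 = π + 2β = 214.0373°

wrap2=214.04_deg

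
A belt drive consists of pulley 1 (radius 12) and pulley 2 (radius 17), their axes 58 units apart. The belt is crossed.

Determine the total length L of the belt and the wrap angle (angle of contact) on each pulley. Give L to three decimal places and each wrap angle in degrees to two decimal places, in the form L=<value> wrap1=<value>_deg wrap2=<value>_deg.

crossed belt: β = asin((r1+r2)/C) = asin(29/58) = 30.0000°
wrap1 = wrap2 = π + 2β = 240.0000°
tangent length = C·cosβ = 50.2295
L = (r1+r2)·wrap + 2·C·cosβ = 29·4.1888 + 2·50.2295 = 221.9339

L=221.934 wrap1=240.00_deg wrap2=240.00_deg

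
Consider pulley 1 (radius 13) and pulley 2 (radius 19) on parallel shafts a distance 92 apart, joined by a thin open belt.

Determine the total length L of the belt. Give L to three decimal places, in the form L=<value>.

L=284.922

open belt: β = asin((r2−r1)/C) = asin(6/92) = 3.7393°
wrap1 = π − 2β = 172.5213°
wrap2 = π + 2β = 187.4787°
tangent length = C·cosβ = 91.8041
L = r1·wrap1 + r2·wrap2 + 2·C·cosβ = 13·3.0111 + 19·3.2721 + 2·91.8041 = 284.9224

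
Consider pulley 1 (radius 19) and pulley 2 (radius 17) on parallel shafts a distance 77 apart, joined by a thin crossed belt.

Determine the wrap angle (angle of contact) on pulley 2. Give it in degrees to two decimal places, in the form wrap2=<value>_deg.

wrap2=235.75_deg

crossed belt: β = asin((r1+r2)/C) = asin(36/77) = 27.8742°
wrap1 = wrap2 = π + 2β = 235.7485°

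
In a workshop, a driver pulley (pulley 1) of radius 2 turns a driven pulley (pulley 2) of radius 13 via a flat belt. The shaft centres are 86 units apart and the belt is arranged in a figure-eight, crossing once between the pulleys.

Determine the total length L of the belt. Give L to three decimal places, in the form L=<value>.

crossed belt: β = asin((r1+r2)/C) = asin(15/86) = 10.0448°
wrap1 = wrap2 = π + 2β = 200.0897°
tangent length = C·cosβ = 84.6818
L = (r1+r2)·wrap + 2·C·cosβ = 15·3.4922 + 2·84.6818 = 221.7469

L=221.747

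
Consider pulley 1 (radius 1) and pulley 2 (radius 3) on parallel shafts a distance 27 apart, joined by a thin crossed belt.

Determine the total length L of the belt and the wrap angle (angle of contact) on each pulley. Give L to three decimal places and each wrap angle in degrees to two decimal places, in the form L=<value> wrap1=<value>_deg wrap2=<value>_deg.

L=67.160 wrap1=197.04_deg wrap2=197.04_deg

crossed belt: β = asin((r1+r2)/C) = asin(4/27) = 8.5196°
wrap1 = wrap2 = π + 2β = 197.0392°
tangent length = C·cosβ = 26.7021
L = (r1+r2)·wrap + 2·C·cosβ = 4·3.4390 + 2·26.7021 = 67.1601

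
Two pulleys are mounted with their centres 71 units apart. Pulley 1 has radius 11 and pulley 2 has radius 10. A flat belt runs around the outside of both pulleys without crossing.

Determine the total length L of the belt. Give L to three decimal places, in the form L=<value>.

open belt: β = asin((r2−r1)/C) = asin(-1/71) = -0.8070°
wrap1 = π − 2β = 181.6140°
wrap2 = π + 2β = 178.3860°
tangent length = C·cosβ = 70.9930
L = r1·wrap1 + r2·wrap2 + 2·C·cosβ = 11·3.1698 + 10·3.1134 + 2·70.9930 = 207.9875

L=207.988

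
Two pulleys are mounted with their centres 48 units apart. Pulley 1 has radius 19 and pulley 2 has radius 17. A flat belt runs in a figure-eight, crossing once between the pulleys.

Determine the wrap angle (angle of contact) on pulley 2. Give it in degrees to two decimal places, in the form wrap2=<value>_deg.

wrap2=277.18_deg

crossed belt: β = asin((r1+r2)/C) = asin(36/48) = 48.5904°
wrap1 = wrap2 = π + 2β = 277.1808°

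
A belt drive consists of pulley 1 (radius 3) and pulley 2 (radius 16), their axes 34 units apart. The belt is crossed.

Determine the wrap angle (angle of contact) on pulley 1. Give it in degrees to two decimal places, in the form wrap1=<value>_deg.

wrap1=247.95_deg

crossed belt: β = asin((r1+r2)/C) = asin(19/34) = 33.9745°
wrap1 = wrap2 = π + 2β = 247.9490°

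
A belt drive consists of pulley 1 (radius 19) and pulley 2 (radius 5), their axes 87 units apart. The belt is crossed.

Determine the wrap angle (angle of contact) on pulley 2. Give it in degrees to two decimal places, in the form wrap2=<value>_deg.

wrap2=212.03_deg

crossed belt: β = asin((r1+r2)/C) = asin(24/87) = 16.0134°
wrap1 = wrap2 = π + 2β = 212.0268°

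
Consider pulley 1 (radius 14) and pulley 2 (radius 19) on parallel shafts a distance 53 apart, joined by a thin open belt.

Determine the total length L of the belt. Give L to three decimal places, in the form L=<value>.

open belt: β = asin((r2−r1)/C) = asin(5/53) = 5.4133°
wrap1 = π − 2β = 169.1734°
wrap2 = π + 2β = 190.8266°
tangent length = C·cosβ = 52.7636
L = r1·wrap1 + r2·wrap2 + 2·C·cosβ = 14·2.9526 + 19·3.3306 + 2·52.7636 = 210.1446

L=210.145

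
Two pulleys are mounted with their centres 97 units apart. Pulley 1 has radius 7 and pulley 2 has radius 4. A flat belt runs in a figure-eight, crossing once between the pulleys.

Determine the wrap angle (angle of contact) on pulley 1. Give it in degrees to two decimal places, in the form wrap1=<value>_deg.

wrap1=193.02_deg

crossed belt: β = asin((r1+r2)/C) = asin(11/97) = 6.5115°
wrap1 = wrap2 = π + 2β = 193.0229°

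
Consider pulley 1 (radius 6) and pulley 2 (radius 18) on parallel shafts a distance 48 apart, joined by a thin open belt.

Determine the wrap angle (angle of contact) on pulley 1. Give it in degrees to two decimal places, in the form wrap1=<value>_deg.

wrap1=151.04_deg

open belt: β = asin((r2−r1)/C) = asin(12/48) = 14.4775°
wrap1 = π − 2β = 151.0450°
wrap2 = π + 2β = 208.9550°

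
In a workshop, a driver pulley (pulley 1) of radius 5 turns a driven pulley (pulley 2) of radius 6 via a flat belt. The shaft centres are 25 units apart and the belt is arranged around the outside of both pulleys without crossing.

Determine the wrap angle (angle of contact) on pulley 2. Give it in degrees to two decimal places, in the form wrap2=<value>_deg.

wrap2=184.58_deg

open belt: β = asin((r2−r1)/C) = asin(1/25) = 2.2924°
wrap1 = π − 2β = 175.4151°
wrap2 = π + 2β = 184.5849°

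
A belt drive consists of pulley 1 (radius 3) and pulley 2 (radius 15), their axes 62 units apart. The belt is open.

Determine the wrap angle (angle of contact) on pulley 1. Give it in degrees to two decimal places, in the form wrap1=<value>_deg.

open belt: β = asin((r2−r1)/C) = asin(12/62) = 11.1599°
wrap1 = π − 2β = 157.6801°
wrap2 = π + 2β = 202.3199°

wrap1=157.68_deg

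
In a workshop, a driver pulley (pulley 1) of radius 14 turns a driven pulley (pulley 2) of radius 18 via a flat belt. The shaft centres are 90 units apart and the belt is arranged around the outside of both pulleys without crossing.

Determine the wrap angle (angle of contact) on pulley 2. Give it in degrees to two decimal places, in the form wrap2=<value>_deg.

wrap2=185.09_deg

open belt: β = asin((r2−r1)/C) = asin(4/90) = 2.5473°
wrap1 = π − 2β = 174.9054°
wrap2 = π + 2β = 185.0946°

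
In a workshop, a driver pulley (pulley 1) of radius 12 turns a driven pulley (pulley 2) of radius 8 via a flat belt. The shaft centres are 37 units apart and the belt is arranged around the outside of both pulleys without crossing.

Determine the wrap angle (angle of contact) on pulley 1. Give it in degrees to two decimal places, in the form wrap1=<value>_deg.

wrap1=192.41_deg

open belt: β = asin((r2−r1)/C) = asin(-4/37) = -6.2063°
wrap1 = π − 2β = 192.4125°
wrap2 = π + 2β = 167.5875°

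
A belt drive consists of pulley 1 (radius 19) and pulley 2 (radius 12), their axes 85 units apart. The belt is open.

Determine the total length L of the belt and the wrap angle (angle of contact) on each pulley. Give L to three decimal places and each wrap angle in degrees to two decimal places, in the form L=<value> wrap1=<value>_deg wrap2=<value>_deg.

L=267.966 wrap1=189.45_deg wrap2=170.55_deg

open belt: β = asin((r2−r1)/C) = asin(-7/85) = -4.7238°
wrap1 = π − 2β = 189.4477°
wrap2 = π + 2β = 170.5523°
tangent length = C·cosβ = 84.7113
L = r1·wrap1 + r2·wrap2 + 2·C·cosβ = 19·3.3065 + 12·2.9767 + 2·84.7113 = 267.9662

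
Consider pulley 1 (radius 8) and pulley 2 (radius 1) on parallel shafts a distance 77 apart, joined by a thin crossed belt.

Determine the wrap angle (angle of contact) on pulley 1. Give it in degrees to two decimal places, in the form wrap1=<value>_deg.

wrap1=193.42_deg

crossed belt: β = asin((r1+r2)/C) = asin(9/77) = 6.7123°
wrap1 = wrap2 = π + 2β = 193.4245°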